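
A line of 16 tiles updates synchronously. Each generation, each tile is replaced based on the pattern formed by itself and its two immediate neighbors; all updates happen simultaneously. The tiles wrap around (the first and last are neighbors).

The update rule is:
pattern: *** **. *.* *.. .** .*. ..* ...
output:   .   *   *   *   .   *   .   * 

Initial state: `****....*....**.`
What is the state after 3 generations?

.****..***..**..

generation 1: ...****.****..**
generation 2: **....**...**..*
generation 3: .****..***..**..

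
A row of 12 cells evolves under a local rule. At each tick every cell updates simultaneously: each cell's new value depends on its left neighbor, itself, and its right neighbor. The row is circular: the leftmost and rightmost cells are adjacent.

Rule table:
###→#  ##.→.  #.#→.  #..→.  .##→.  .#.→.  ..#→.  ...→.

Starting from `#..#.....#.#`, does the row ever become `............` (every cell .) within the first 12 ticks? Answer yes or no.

yes

tick 1: ............
all cells are . at tick 1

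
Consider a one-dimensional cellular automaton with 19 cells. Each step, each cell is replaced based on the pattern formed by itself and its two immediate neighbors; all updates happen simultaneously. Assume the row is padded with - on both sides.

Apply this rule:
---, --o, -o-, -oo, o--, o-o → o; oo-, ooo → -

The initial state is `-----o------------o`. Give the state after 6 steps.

step 1: ooooooooooooooooooo
step 2: o------------------
step 3: ooooooooooooooooooo  (repeats step 1; period 2)
step 6: o------------------

o------------------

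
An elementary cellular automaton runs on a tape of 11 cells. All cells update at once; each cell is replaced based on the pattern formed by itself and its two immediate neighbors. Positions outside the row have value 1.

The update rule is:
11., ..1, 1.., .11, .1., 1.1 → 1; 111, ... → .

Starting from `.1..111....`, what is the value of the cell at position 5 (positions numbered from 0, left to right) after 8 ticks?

1

11111.11..1
....1111111
1..11......
111111....1
.....11..11
1...111111.
11.11....11
.11111..11.
position 5 holds 1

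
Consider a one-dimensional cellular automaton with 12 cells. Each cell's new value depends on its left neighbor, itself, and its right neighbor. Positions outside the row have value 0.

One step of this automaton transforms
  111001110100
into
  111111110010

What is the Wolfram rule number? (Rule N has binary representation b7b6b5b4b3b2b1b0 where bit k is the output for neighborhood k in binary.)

218

position 1: 111 → 1  (bit 7 = 1)
position 2: 110 → 1  (bit 6 = 1)
position 8: 101 → 0  (bit 5 = 0)
position 3: 100 → 1  (bit 4 = 1)
position 0: 011 → 1  (bit 3 = 1)
position 9: 010 → 0  (bit 2 = 0)
position 4: 001 → 1  (bit 1 = 1)
position 11: 000 → 0  (bit 0 = 0)
bits b7..b0 = 11011010 = 218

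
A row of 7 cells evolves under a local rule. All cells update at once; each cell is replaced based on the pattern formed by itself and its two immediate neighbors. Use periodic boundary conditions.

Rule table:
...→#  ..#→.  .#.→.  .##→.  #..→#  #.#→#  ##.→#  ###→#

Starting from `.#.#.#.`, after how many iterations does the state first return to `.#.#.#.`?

..#.#.#
#..#.#.
.#..#.#
#.#..#.
.#.#..#
#.#.#..
.#.#.#.

7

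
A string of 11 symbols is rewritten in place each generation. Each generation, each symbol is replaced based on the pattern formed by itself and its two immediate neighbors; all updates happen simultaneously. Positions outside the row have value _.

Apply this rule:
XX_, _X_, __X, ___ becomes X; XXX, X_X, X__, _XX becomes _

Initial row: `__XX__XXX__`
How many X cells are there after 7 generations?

6

XX_X_X__X_X
_X_X_X_XX_X
XX_X_X__X_X  (repeats generation 1; period 2)
generation 7: XX_X_X__X_X
count of X: 6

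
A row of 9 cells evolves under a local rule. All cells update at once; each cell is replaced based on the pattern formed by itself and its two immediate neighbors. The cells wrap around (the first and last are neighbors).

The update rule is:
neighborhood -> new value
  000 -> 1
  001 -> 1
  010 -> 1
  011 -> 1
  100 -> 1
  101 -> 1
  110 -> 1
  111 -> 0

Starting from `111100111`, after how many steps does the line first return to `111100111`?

2

step 1: 000111100
step 2: 111100111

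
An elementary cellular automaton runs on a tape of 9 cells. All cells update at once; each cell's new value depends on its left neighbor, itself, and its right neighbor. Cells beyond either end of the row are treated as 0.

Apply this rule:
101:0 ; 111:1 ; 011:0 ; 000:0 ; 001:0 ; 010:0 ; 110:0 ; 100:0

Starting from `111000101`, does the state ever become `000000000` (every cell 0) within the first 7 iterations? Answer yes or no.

010000000
000000000
all cells are 0 at iteration 2

yes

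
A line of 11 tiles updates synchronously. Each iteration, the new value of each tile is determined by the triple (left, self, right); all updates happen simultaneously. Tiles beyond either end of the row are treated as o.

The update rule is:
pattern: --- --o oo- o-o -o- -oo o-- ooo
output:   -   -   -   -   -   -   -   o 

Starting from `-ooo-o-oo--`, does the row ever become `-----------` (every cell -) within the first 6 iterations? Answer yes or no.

yes

iteration 1: --o--------
iteration 2: -----------
all cells are - at iteration 2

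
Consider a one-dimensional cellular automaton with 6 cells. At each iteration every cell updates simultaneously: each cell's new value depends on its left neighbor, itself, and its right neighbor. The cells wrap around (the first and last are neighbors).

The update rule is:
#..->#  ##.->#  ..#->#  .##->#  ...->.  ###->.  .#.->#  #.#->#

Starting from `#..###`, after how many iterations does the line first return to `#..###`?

2

iteration 1: ####..
iteration 2: #..###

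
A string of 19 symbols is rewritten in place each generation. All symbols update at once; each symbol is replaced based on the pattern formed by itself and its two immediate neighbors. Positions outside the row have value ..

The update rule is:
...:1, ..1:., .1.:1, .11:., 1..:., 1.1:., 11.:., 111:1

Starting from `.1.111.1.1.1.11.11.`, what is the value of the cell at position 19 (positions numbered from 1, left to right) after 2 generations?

1

generation 1: .1..1..1.1.1.......
generation 2: .1..1..1.1.1.111111
position 19 holds 1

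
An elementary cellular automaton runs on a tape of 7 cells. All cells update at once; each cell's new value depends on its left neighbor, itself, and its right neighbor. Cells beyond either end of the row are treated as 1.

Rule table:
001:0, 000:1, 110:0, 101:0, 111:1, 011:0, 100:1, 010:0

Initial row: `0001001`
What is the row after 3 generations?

1100100
1010010
0001000

0001000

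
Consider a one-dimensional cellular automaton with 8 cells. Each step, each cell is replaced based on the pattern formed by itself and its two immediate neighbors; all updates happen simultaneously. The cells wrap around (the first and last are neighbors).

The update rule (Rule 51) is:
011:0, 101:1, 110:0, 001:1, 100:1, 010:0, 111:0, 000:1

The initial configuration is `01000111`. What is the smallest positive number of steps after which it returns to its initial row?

10111000
01000111

2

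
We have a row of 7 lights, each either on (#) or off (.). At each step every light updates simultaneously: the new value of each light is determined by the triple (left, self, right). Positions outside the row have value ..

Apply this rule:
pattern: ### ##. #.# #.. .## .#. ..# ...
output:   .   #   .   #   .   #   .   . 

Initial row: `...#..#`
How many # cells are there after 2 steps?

...##.#
....#.#
count of #: 2

2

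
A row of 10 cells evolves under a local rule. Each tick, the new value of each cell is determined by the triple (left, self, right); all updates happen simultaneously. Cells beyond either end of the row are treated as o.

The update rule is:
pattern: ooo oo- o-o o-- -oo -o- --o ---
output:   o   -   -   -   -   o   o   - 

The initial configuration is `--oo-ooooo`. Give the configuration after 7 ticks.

tick 1: -o----oooo
tick 2: -o---o-ooo
tick 3: -o--oo--oo
tick 4: -o-o---o-o
tick 5: -o-o--oo--
tick 6: -o-o-o---o
tick 7: -o-o-o--o-

-o-o-o--o-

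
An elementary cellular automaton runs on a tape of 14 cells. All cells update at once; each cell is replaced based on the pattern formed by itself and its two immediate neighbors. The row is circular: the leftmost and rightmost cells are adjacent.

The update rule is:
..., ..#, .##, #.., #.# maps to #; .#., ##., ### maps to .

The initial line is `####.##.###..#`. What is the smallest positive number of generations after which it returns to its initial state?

28

....##.##..###
#####.##.###..
#....##.##..##
.#####.##.###.
##....##.##..#
..#####.##.###
###....##.##..
#..#####.##.##
.###....##.##.
##..#####.##.#
..###....##.##
###..#####.##.
#..###....##.#
.###..#####.##
##..###....##.
#.###..#####.#
.##..###....##
##.###..#####.
#.##..###....#
.##.###..#####
##.##..###....
#.##.###..####
.##.##..###...
##.##.###..###
..##.##..###..
###.##.###..##
...##.##..###.
####.##.###..#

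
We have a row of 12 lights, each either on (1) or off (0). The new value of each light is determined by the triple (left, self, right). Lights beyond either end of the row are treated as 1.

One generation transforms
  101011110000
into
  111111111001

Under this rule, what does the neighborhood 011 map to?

At position 4 the neighborhood is 011; the next row has 1 there.

1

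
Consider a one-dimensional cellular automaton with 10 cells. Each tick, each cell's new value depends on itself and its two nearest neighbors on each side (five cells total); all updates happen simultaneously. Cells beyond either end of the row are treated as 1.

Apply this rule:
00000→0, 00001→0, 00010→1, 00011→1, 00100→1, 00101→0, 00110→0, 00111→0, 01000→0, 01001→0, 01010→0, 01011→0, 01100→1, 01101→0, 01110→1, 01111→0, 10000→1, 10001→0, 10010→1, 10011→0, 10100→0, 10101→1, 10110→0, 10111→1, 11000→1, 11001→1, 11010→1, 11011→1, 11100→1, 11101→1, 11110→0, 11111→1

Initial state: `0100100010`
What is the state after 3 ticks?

0110000110

1001100100
1100111100
0110000110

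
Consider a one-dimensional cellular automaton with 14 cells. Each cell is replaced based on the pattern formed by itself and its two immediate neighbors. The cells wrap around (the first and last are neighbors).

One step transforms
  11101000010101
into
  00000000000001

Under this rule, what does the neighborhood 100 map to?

At position 5 the neighborhood is 100; the next row has 0 there.

0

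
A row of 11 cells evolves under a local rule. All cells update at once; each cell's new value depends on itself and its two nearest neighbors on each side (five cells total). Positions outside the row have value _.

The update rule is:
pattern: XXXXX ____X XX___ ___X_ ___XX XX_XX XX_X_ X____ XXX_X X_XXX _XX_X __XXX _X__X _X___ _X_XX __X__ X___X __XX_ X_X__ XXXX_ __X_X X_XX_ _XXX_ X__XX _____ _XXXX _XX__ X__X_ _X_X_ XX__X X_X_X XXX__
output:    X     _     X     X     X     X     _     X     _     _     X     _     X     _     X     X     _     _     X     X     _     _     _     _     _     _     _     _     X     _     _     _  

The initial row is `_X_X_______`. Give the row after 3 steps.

X_X_X_XX_X_

step 1: X_XX_X_____
step 2: _X_X_X_X___
step 3: X_X_X_XX_X_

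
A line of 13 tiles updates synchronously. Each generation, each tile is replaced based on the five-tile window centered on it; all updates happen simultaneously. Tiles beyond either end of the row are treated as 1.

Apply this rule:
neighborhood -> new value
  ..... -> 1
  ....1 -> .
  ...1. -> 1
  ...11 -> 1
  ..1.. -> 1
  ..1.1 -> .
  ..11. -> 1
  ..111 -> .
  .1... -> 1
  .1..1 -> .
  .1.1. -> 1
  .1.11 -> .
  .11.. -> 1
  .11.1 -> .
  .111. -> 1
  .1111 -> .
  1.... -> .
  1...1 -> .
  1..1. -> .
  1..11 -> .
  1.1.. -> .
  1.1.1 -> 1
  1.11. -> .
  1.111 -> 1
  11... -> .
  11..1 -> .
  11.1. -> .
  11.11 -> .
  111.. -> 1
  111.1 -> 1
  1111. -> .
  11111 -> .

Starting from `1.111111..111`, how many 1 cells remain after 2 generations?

7

generation 1: 1.1....1.....
generation 2: 1..1..111.1.1
count of 1: 7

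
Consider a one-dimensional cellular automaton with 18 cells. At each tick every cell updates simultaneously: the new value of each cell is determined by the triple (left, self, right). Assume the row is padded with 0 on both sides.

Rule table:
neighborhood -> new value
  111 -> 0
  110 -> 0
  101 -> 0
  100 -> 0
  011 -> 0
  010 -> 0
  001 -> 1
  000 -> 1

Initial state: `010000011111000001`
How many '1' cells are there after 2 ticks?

6

100111100000011110
001000001111100000
count of 1: 6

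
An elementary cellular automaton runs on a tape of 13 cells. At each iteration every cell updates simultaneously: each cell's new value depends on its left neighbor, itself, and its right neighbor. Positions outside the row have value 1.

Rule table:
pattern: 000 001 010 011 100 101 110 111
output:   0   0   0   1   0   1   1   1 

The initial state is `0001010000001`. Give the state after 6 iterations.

0000000000001

iteration 1: 0000100000001
iteration 2: 0000000000001
iteration 3: 0000000000001  (fixed point — unchanged through iteration 6)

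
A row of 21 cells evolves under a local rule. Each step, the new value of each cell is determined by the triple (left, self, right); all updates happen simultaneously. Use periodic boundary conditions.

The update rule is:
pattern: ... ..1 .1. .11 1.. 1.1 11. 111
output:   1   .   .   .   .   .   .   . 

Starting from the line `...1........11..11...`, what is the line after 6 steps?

11...111111........11
...1........111111...
11...111111........11  (repeats step 1; period 2)
step 6: ...1........111111...

...1........111111...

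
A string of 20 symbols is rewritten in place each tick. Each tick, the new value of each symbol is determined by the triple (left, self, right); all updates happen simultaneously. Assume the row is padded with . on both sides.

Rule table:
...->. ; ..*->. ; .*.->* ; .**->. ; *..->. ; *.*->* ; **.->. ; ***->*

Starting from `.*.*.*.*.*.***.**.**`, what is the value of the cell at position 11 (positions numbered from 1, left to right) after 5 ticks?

.**********.*.*..*..
..********.****..*..
...******.*.**...*..
....****.***.....*..
.....**.*.*......*..
position 11 holds *

*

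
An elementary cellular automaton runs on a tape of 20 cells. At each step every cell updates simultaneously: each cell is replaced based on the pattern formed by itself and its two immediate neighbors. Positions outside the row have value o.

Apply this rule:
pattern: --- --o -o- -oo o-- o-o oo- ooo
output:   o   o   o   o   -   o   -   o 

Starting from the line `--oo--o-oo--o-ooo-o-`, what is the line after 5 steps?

-oo--oooo--ooooo-ooo
oo--oooo--ooooo-oooo
o--oooo--ooooo-ooooo
--oooo--ooooo-oooooo
-oooo--ooooo-ooooooo

-oooo--ooooo-ooooooo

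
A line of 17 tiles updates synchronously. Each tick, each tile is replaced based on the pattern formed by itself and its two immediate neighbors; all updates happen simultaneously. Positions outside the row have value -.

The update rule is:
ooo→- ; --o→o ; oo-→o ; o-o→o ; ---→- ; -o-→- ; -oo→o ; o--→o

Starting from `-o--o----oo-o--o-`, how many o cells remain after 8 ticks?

10

tick 1: o-oo-o--oooo-oo-o
tick 2: -oooo-ooo--ooooo-
tick 3: oo--ooo-oooo---oo
tick 4: ooooo-ooo--oo-ooo
tick 5: o---ooo-ooooooo-o
tick 6: -o-oo-ooo-----oo-
tick 7: o-ooooo-oo---oooo
tick 8: -oo---ooooo-oo--o
count of o: 10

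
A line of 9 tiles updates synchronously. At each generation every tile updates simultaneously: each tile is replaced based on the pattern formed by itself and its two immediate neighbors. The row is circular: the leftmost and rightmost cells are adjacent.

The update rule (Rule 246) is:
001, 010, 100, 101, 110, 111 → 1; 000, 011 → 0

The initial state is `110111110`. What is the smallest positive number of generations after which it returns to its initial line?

011011111
101101111
110110111
111011011
111101101
111110110
011111011
101111101
110111110

9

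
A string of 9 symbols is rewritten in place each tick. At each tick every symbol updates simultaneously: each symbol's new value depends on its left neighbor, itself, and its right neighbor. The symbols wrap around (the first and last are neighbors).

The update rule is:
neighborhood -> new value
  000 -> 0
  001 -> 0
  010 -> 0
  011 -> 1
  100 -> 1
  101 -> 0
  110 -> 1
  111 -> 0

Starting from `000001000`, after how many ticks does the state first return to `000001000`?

000000100
000000010
000000001
100000000
010000000
001000000
000100000
000010000
000001000

9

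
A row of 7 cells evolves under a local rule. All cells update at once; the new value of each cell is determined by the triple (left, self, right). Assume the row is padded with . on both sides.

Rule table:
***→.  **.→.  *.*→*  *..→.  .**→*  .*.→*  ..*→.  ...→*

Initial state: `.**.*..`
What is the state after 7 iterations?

.*..*..

.*.**.*
.***.**
.*..**.
.*..*..
.*..*.*
.*..***
.*..*..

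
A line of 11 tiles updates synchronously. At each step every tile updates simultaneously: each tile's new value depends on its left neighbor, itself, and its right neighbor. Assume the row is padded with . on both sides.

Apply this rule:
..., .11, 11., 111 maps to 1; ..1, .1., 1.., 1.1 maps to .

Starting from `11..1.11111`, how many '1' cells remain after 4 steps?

11....11111
11.11.11111
11.11.11111  (fixed point — unchanged through step 4)
count of 1: 9

9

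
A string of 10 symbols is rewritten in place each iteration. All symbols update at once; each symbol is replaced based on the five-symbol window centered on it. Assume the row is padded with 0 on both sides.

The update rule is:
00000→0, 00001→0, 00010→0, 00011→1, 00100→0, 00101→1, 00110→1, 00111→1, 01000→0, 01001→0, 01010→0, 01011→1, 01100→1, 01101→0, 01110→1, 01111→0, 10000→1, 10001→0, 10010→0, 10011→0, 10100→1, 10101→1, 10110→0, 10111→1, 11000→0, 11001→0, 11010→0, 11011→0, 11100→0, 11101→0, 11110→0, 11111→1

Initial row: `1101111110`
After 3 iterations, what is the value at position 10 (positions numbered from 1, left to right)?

iteration 1: 1001011000
iteration 2: 0001101010
iteration 3: 0011001010
position 10 holds 0

0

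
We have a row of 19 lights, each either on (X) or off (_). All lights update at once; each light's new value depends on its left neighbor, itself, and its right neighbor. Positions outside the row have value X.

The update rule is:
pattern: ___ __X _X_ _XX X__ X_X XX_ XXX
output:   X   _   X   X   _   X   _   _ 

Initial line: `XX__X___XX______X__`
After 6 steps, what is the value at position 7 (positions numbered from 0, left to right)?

step 1: ____X_X_X__XXXX_X__
step 2: _XX_XXXXX__X___XX__
step 3: XX_XX______X_X_X___
step 4: __XX__XXXX_XXXXX_X_
step 5: __X___X___XX____XXX
step 6: __X_X_X_X_X__XX_X__
position 7 holds _

_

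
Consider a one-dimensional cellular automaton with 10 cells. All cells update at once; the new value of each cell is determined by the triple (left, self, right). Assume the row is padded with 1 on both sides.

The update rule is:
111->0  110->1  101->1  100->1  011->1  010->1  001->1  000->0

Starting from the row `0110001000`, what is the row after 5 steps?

0000011100

1111011101
0001110111
1011011100
1111110111
0000011100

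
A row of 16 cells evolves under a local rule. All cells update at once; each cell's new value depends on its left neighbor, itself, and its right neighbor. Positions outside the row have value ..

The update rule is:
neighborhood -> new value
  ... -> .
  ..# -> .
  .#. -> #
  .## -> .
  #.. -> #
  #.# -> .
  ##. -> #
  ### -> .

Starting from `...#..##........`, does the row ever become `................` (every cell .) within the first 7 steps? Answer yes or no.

...##..##.......
....##..##......
.....##..##.....
......##..##....
.......##..##...
........##..##..
.........##..##.
step 7 is .........##..##., still not uniform .

no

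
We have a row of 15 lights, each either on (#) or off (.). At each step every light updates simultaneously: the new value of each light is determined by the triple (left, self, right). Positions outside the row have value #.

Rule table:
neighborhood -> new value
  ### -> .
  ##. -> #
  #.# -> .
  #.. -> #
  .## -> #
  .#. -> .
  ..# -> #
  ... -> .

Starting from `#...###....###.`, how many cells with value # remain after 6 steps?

6

step 1: ##.##.##..##.#.
step 2: .#.##.######...
step 3: ...##.#....##.#
step 4: #.###..#..###.#
step 5: #.#.###.###.#.#
step 6: #...#.#.#.#...#
count of #: 6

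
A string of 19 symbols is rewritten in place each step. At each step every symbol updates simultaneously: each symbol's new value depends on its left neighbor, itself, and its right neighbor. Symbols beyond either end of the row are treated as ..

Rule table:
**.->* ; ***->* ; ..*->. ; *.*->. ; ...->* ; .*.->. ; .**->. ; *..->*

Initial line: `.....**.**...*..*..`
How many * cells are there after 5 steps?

****..*..***..*..**
.****..*..***..*..*
..****..*..***..*..
*..****..*..***..**
.*..****..*..***..*
count of *: 10

10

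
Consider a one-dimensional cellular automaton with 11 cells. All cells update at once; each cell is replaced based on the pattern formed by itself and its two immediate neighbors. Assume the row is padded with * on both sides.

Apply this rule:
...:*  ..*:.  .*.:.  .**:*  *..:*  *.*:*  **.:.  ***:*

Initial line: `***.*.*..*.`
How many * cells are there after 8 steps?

9

**.*.*.*..*
*.*.*.*.*.*
.*.*.*.*.**
*.*.*.*.***
.*.*.*.****
*.*.*.*****
.*.*.******
*.*.*******
count of *: 9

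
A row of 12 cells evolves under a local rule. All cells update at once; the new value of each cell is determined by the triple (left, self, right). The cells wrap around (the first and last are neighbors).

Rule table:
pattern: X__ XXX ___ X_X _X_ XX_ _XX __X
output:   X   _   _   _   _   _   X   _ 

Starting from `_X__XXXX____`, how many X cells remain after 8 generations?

generation 1: __X_X___X___
generation 2: _____X___X__
generation 3: ______X___X_
generation 4: _______X___X
generation 5: X_______X___
generation 6: _X_______X__
generation 7: __X_______X_
generation 8: ___X_______X
count of X: 2

2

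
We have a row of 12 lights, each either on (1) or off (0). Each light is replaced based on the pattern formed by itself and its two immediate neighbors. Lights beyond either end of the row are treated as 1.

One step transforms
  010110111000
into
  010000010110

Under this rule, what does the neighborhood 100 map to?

1

At position 9 the neighborhood is 100; the next row has 1 there.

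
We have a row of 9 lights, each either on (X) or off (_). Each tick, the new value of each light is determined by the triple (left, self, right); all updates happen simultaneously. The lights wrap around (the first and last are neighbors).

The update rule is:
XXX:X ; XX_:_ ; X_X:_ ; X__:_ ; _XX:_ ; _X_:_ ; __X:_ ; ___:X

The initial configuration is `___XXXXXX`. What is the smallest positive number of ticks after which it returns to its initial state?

6

tick 1: _X__XXXX_
tick 2: _____XX__
tick 3: XXXX____X
tick 4: XXX__XX__
tick 5: _X_______
tick 6: ___XXXXXX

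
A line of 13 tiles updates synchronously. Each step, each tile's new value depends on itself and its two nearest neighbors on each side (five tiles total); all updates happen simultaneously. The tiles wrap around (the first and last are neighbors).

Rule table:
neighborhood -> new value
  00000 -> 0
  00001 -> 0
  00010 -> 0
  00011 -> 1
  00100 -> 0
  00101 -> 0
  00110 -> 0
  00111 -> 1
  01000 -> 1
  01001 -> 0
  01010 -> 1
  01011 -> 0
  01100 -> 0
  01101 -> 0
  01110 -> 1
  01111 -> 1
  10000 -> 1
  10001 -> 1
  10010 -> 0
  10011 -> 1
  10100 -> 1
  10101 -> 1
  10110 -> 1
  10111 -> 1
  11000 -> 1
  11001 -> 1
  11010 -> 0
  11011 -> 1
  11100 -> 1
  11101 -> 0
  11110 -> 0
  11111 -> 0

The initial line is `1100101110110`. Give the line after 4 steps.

1100111111001

1010001101101
0011110011011
1111011100110
1100111111001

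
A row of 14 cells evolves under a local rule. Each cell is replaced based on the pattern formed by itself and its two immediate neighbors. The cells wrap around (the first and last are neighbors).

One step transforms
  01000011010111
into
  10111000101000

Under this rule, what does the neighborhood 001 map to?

At position 5 the neighborhood is 001; the next row has 0 there.

0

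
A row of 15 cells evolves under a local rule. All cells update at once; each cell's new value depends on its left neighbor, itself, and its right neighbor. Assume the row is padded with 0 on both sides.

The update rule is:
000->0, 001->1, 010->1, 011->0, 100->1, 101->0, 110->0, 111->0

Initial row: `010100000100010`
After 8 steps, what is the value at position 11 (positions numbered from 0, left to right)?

0

110110001110111
000001010000000
000011011000000
000100000100000
001110001110000
010001010001000
111011011011100
000000000000010
position 11 holds 0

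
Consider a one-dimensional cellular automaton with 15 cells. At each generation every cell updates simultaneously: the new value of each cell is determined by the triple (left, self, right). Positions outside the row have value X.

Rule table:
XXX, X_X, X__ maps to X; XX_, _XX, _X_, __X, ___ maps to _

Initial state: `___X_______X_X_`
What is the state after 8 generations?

_X_X_X_X___X___

X___X_______X_X
_X___X_______X_
X_X___X_______X
_X_X___X_______
X_X_X___X______
_X_X_X___X_____
X_X_X_X___X____
_X_X_X_X___X___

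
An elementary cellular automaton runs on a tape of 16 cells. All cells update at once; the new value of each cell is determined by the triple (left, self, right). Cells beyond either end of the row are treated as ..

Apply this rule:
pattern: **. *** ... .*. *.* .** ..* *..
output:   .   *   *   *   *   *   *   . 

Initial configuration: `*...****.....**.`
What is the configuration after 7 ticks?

*..*****..**..**

*.*****..*****..
******..*****..*
*****..*****..**
****..*****..**.
***..*****..**..
**..*****..**..*
*..*****..**..**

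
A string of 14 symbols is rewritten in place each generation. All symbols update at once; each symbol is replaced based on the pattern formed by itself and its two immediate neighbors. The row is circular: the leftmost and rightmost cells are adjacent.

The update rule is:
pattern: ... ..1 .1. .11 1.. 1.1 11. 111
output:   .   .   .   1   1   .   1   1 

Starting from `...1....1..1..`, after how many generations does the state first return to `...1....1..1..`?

14

generation 1: ....1....1..1.
generation 2: .....1....1..1
generation 3: 1.....1....1..
generation 4: .1.....1....1.
generation 5: ..1.....1....1
generation 6: 1..1.....1....
generation 7: .1..1.....1...
generation 8: ..1..1.....1..
generation 9: ...1..1.....1.
generation 10: ....1..1.....1
generation 11: 1....1..1.....
generation 12: .1....1..1....
generation 13: ..1....1..1...
generation 14: ...1....1..1..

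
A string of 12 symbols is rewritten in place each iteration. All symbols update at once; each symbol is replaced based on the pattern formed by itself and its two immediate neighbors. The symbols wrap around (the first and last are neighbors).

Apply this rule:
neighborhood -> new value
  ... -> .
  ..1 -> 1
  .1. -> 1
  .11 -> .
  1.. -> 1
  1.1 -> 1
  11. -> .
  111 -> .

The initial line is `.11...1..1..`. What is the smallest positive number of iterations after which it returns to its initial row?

iteration 1: 1..1.111111.
iteration 2: 11111......1
iteration 3: .....1....1.
iteration 4: ....111..111
iteration 5: 1..1...11...
iteration 6: 11111.1..1.1
iteration 7: .....111111.
iteration 8: ....1......1
iteration 9: 1..111....11
iteration 10: .11...1..1..

10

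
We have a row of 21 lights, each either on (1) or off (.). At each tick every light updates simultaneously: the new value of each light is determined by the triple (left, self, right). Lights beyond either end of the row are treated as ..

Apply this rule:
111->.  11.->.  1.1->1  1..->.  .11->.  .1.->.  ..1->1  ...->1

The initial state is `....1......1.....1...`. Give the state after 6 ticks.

.......1......1.....1

1111..11111..1111..11
.....1......1.....1..
11111..11111..1111..1
......1......1.....1.
111111..11111..1111..
.......1......1.....1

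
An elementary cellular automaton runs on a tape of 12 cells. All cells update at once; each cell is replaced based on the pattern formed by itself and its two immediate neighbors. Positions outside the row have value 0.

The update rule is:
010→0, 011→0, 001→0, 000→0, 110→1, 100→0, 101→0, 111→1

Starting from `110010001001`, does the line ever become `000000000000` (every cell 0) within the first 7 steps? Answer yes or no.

010000000000
000000000000
all cells are 0 at step 2

yes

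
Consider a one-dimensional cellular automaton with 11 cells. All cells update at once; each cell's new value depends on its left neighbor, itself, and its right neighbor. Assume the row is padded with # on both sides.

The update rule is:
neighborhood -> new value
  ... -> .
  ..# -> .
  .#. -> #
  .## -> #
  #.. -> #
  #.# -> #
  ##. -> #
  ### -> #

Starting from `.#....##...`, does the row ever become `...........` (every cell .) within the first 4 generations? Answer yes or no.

###...###..
####..####.
#####.#####
###########
generation 4 is ###########, still not uniform .

no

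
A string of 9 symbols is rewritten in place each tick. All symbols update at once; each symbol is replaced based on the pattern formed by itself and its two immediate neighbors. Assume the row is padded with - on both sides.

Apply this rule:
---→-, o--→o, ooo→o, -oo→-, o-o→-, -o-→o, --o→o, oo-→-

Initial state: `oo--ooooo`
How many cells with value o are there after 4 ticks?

--oo-ooo-
-o----o-o
ooo--oo-o
-o-oo---o
count of o: 4

4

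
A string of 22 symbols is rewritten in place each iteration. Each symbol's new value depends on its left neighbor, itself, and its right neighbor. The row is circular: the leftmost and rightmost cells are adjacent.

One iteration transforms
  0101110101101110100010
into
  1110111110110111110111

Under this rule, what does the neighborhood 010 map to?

1

At position 1 the neighborhood is 010; the next row has 1 there.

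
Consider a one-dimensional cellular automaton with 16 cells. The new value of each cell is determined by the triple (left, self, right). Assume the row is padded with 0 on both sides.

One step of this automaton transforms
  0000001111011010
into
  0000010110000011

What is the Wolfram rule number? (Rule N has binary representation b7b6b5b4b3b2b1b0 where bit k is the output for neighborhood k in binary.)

150

position 7: 111 → 1  (bit 7 = 1)
position 9: 110 → 0  (bit 6 = 0)
position 10: 101 → 0  (bit 5 = 0)
position 15: 100 → 1  (bit 4 = 1)
position 6: 011 → 0  (bit 3 = 0)
position 14: 010 → 1  (bit 2 = 1)
position 5: 001 → 1  (bit 1 = 1)
position 0: 000 → 0  (bit 0 = 0)
bits b7..b0 = 10010110 = 150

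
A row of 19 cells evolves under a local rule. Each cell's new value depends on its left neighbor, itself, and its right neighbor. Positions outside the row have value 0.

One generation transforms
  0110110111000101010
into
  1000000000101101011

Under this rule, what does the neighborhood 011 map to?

At position 1 the neighborhood is 011; the next row has 0 there.

0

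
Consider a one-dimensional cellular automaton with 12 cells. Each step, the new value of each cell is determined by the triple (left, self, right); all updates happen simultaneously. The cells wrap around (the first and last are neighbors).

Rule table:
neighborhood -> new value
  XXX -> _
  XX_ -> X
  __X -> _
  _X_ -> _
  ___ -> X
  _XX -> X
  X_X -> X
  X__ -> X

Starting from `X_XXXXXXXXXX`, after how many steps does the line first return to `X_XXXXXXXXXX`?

12

step 1: XXX_________
step 2: X_XXXXXXXXX_
step 3: _XX_______XX
step 4: XXXXXXXXX_XX
step 5: ________XXX_
step 6: XXXXXXX_X_XX
step 7: ______XX_XX_
step 8: XXXXX_XXXXXX
step 9: ____XXX_____
step 10: XXX_X_XXXXXX
step 11: __XX_XX_____
step 12: X_XXXXXXXXXX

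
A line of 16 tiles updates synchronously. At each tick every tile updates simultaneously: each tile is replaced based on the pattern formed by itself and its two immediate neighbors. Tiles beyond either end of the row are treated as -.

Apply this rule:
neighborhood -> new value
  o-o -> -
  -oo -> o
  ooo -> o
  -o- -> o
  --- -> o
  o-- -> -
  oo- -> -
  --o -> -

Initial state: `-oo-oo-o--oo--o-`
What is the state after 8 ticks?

-o--o--o--o-o-o-

-o--o--o--o---o-
-o--o--o--o-o-o-
-o--o--o--o-o-o-  (fixed point — unchanged through tick 8)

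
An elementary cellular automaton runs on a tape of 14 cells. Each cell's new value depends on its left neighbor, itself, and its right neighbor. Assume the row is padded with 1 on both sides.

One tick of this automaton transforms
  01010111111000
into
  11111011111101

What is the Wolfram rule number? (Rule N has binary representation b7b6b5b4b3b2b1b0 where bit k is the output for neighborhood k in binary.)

246

position 6: 111 → 1  (bit 7 = 1)
position 10: 110 → 1  (bit 6 = 1)
position 0: 101 → 1  (bit 5 = 1)
position 11: 100 → 1  (bit 4 = 1)
position 5: 011 → 0  (bit 3 = 0)
position 1: 010 → 1  (bit 2 = 1)
position 13: 001 → 1  (bit 1 = 1)
position 12: 000 → 0  (bit 0 = 0)
bits b7..b0 = 11110110 = 246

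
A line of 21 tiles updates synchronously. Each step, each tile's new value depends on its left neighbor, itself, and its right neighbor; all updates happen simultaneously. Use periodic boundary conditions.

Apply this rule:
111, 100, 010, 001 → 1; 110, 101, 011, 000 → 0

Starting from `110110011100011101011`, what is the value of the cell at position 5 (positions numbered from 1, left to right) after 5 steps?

0

step 1: 100001101010101001001
step 2: 010010001010101111110
step 3: 111111011010100111101
step 4: 111110000010111011000
step 5: 011101000110010000101
position 5 holds 0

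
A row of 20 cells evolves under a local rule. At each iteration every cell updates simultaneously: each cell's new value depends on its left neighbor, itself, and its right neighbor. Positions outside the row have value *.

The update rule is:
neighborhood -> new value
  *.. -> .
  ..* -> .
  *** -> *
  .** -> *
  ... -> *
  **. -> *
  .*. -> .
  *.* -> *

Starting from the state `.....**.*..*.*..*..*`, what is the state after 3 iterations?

iteration 1: .***.***....*......*
iteration 2: ********.**...****.*
iteration 3: ***********.*.******

***********.*.******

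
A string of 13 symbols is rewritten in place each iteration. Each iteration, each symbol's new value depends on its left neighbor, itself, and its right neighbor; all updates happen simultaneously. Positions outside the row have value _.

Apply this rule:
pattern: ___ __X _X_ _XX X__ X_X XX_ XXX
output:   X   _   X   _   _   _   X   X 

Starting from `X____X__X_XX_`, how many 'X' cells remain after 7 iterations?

iteration 1: X_XX_X__X__X_
iteration 2: X__X_X__X__X_
iteration 3: X__X_X__X__X_  (fixed point — unchanged through iteration 7)
count of X: 5

5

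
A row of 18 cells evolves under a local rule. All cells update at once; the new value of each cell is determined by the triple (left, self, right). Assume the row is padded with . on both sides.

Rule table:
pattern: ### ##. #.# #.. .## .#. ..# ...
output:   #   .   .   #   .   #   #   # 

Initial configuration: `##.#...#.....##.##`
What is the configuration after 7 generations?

#.#..#.##.#####..#

...##########.....
###.########.#####
.#...######...###.
#####.####.###.#.#
.###...##...#..#.#
#.#.###..#######.#
#.#..#.##.#####..#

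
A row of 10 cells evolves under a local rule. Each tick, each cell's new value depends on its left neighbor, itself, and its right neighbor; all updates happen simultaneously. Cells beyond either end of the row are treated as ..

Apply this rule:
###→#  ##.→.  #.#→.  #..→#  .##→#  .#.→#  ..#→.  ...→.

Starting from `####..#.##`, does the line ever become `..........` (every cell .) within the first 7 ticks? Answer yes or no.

tick 1: ###.#.#.#.
tick 2: ##..#.#.##
tick 3: #.#.#.#.#.
tick 4: #.#.#.#.##
tick 5: #.#.#.#.#.  (repeats tick 3; period 2)
tick 7: #.#.#.#.#.
tick 7 is #.#.#.#.#., still not uniform .

no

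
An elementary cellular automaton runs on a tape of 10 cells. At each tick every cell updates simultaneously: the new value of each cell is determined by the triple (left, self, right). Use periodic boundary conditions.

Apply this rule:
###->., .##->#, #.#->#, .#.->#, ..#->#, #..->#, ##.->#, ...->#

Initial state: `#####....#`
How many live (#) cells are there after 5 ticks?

6

tick 1: ....######
tick 2: #####....#  (repeats tick 0; period 2)
tick 5: ....######
count of #: 6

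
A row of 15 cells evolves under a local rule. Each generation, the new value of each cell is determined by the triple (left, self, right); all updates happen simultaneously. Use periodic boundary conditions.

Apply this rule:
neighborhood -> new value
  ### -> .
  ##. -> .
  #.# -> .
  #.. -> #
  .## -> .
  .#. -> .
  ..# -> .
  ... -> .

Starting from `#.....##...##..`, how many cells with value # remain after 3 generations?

generation 1: .#......#....#.
generation 2: ..#......#....#
generation 3: #..#......#....
count of #: 3

3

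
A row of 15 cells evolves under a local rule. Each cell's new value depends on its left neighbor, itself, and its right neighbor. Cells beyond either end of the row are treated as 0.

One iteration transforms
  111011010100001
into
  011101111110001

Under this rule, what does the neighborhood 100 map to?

At position 10 the neighborhood is 100; the next row has 1 there.

1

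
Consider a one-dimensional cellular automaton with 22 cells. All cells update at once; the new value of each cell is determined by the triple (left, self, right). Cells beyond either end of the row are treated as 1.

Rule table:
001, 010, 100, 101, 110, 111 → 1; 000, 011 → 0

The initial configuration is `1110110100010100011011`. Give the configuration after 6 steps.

step 1: 1111011110111110101101
step 2: 1111101111011111110110
step 3: 1111110111101111111011
step 4: 1111111011110111111101
step 5: 1111111101111011111110
step 6: 1111111110111101111111

1111111110111101111111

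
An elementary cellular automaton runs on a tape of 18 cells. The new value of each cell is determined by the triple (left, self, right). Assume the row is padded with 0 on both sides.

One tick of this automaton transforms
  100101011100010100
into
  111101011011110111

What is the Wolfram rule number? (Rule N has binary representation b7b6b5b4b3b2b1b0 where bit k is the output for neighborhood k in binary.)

159

position 8: 111 → 1  (bit 7 = 1)
position 9: 110 → 0  (bit 6 = 0)
position 4: 101 → 0  (bit 5 = 0)
position 1: 100 → 1  (bit 4 = 1)
position 7: 011 → 1  (bit 3 = 1)
position 0: 010 → 1  (bit 2 = 1)
position 2: 001 → 1  (bit 1 = 1)
position 11: 000 → 1  (bit 0 = 1)
bits b7..b0 = 10011111 = 159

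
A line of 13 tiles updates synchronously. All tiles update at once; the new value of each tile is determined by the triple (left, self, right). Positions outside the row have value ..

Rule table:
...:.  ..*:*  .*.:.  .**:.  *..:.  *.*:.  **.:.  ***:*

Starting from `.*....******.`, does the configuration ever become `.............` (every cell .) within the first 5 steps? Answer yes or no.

no

*....*.****..
....*...**...
...*...*.....
..*...*......
.*...*.......
step 5 is .*...*......., still not uniform .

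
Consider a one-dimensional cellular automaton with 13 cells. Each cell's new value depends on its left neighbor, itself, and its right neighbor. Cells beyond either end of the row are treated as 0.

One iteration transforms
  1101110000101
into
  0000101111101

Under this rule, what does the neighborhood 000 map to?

1

At position 7 the neighborhood is 000; the next row has 1 there.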